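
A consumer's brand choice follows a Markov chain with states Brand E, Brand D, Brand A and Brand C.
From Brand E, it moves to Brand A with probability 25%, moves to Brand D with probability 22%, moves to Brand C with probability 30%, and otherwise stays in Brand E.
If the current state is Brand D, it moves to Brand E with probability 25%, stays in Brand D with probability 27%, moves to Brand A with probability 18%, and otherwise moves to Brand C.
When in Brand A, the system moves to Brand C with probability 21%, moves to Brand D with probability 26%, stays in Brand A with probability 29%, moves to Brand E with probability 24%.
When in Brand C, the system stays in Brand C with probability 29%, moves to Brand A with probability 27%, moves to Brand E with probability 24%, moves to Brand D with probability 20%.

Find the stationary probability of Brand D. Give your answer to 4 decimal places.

Let the stationary distribution be π with π = πP and π_1 + π_2 + π_3 + π_4 = 1.
π_1 = 0.23·π_1 + 0.25·π_2 + 0.24·π_3 + 0.24·π_4
π_2 = 0.22·π_1 + 0.27·π_2 + 0.26·π_3 + 0.2·π_4
π_3 = 0.25·π_1 + 0.18·π_2 + 0.29·π_3 + 0.27·π_4
Solving with the normalization constraint gives π = (0.2400, 0.2363, 0.2489, 0.2748).
So the stationary probability of Brand D is 0.2363.

0.2363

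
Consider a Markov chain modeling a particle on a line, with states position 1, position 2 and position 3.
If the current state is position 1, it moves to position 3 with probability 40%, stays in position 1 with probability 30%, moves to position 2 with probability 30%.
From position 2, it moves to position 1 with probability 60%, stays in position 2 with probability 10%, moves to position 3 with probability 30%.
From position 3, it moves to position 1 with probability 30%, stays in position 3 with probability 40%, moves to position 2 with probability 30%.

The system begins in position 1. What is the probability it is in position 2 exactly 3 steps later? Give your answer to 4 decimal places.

0.2520

Propagate the distribution vector 3 steps from position 1.
After 0 steps: (1.0000, 0.0000, 0.0000)
After 1 step: (0.3000, 0.3000, 0.4000)
After 2 steps: (0.3900, 0.2400, 0.3700)
After 3 steps: (0.3720, 0.2520, 0.3760)
P(in position 2 after 3 steps) = 0.2520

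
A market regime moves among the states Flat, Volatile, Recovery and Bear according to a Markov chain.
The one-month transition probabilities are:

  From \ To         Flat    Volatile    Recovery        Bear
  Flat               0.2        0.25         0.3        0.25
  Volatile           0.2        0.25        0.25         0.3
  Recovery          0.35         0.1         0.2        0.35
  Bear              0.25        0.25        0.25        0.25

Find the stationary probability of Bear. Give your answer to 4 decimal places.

Let the stationary distribution be π with π = πP and π_1 + π_2 + π_3 + π_4 = 1.
π_1 = 0.2·π_1 + 0.2·π_2 + 0.35·π_3 + 0.25·π_4
π_2 = 0.25·π_1 + 0.25·π_2 + 0.1·π_3 + 0.25·π_4
π_3 = 0.3·π_1 + 0.25·π_2 + 0.2·π_3 + 0.25·π_4
Solving with the normalization constraint gives π = (0.2518, 0.2125, 0.2501, 0.2856).
So the stationary probability of Bear is 0.2856.

0.2856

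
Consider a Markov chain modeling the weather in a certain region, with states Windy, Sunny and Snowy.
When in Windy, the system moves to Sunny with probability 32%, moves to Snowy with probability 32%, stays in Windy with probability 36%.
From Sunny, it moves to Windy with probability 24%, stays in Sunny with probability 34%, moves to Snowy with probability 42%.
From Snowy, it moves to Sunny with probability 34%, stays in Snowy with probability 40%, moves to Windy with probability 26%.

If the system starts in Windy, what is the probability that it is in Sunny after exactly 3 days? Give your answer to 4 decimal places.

0.3342

Propagate the distribution vector 3 days from Windy.
After 0 days: (1.0000, 0.0000, 0.0000)
After 1 day: (0.3600, 0.3200, 0.3200)
After 2 days: (0.2896, 0.3328, 0.3776)
After 3 days: (0.2823, 0.3342, 0.3835)
P(in Sunny after 3 days) = 0.3342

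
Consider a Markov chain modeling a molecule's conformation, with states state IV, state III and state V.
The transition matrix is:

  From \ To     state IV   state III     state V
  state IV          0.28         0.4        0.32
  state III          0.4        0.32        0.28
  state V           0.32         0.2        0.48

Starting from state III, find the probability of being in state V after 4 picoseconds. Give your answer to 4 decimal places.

Propagate the distribution vector 4 picoseconds from state III.
After 0 picoseconds: (0.0000, 1.0000, 0.0000)
After 1 picosecond: (0.4000, 0.3200, 0.2800)
After 2 picoseconds: (0.3296, 0.3184, 0.3520)
After 3 picoseconds: (0.3323, 0.3041, 0.3636)
After 4 picoseconds: (0.3310, 0.3030, 0.3660)
P(in state V after 4 picoseconds) = 0.3660

0.3660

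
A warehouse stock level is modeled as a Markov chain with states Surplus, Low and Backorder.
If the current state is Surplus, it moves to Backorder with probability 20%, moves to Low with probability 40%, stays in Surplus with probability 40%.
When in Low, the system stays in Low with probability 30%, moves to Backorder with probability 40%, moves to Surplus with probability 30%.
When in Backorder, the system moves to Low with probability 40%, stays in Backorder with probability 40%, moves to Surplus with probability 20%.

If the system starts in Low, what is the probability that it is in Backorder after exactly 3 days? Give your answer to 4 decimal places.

0.3420

Propagate the distribution vector 3 days from Low.
After 0 days: (0.0000, 1.0000, 0.0000)
After 1 day: (0.3000, 0.3000, 0.4000)
After 2 days: (0.2900, 0.3700, 0.3400)
After 3 days: (0.2950, 0.3630, 0.3420)
P(in Backorder after 3 days) = 0.3420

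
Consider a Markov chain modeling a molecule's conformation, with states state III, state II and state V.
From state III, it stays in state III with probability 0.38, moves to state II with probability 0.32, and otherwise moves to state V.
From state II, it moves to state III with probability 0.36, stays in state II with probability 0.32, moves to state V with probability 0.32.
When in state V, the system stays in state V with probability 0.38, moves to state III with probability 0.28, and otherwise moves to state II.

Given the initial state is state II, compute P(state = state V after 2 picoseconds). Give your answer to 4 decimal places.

0.3320

Sum over the intermediate state after 1 picosecond:
P = P(state II→state III)·P(state III→state V) + P(state II→state II)·P(state II→state V) + P(state II→state V)·P(state V→state V)
  = 0.36×0.3 + 0.32×0.32 + 0.32×0.38
  = 0.1080 + 0.1024 + 0.1216 = 0.3320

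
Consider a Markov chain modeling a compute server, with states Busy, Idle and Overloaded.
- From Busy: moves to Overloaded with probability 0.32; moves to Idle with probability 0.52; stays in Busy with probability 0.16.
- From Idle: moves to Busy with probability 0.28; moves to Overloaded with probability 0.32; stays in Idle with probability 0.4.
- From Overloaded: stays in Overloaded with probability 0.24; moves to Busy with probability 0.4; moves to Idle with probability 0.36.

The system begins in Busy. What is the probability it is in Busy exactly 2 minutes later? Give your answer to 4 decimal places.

0.2992

Sum over the intermediate state after 1 minute:
P = P(Busy→Busy)·P(Busy→Busy) + P(Busy→Idle)·P(Idle→Busy) + P(Busy→Overloaded)·P(Overloaded→Busy)
  = 0.16×0.16 + 0.52×0.28 + 0.32×0.4
  = 0.0256 + 0.1456 + 0.1280 = 0.2992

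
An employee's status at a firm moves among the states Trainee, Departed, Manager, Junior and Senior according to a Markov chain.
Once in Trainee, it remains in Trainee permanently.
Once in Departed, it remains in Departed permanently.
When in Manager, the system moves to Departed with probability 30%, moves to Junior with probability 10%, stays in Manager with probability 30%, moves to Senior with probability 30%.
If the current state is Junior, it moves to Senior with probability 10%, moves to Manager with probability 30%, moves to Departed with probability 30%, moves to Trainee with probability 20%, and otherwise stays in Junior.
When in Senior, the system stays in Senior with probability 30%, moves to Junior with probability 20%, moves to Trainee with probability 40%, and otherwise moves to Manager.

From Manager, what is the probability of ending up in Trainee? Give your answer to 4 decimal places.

0.3833

Let h(s) be the probability of absorption at Trainee starting from transient state s. Then h(Trainee) = 1 and h(Departed) = 0. By first-step analysis:
h(Manager) = 0.3·0 + 0.3·h(Manager) + 0.1·h(Junior) + 0.3·h(Senior)
h(Junior) = 0.2·1 + 0.3·0 + 0.3·h(Manager) + 0.1·h(Junior) + 0.1·h(Senior)
h(Senior) = 0.4·1 + 0.1·h(Manager) + 0.2·h(Junior) + 0.3·h(Senior)
Solving: h(Manager) = 0.3833, h(Junior) = 0.4333, h(Senior) = 0.7500.
Starting from Manager, the probability is 0.3833.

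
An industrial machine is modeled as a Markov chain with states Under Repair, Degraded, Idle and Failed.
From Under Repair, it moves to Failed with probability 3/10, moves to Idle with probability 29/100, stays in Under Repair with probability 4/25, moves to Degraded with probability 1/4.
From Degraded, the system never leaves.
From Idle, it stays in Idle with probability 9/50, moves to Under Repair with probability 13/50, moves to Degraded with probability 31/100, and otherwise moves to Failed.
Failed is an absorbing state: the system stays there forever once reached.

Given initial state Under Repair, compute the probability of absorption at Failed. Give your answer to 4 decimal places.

Let h(s) be the probability of absorption at Failed starting from transient state s. Then h(Failed) = 1 and h(Degraded) = 0. By first-step analysis:
h(Under Repair) = 0.16·h(Under Repair) + 0.25·0 + 0.29·h(Idle) + 0.3·1
h(Idle) = 0.26·h(Under Repair) + 0.31·0 + 0.18·h(Idle) + 0.25·1
Solving: h(Under Repair) = 0.5192, h(Idle) = 0.4695.
Starting from Under Repair, the probability is 0.5192.

0.5192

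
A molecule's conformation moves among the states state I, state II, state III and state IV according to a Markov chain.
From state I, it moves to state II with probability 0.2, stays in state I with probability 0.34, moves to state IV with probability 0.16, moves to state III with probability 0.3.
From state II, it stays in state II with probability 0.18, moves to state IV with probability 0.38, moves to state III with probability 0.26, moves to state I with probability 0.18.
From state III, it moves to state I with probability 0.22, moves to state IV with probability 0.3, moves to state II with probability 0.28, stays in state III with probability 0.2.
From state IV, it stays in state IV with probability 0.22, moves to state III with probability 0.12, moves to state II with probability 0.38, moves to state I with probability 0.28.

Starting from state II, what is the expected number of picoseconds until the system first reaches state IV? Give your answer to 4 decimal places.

Let t(s) be the expected number of picoseconds to first reach state IV from state s, with t(state IV) = 0. Conditioning on the first picosecond:
t(state I) = 1 + 0.34·t(state I) + 0.2·t(state II) + 0.3·t(state III)
t(state II) = 1 + 0.18·t(state I) + 0.18·t(state II) + 0.26·t(state III)
t(state III) = 1 + 0.22·t(state I) + 0.28·t(state II) + 0.2·t(state III)
Solving: t(state I) = 4.0852, t(state II) = 3.2269, t(state III) = 3.5029.
Expected picoseconds from state II to state IV: 3.2269.

3.2269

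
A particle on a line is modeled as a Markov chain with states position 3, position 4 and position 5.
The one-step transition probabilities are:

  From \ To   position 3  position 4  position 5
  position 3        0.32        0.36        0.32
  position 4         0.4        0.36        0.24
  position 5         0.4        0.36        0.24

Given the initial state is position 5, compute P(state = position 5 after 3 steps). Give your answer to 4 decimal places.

Propagate the distribution vector 3 steps from position 5.
After 0 steps: (0.0000, 0.0000, 1.0000)
After 1 step: (0.4000, 0.3600, 0.2400)
After 2 steps: (0.3680, 0.3600, 0.2720)
After 3 steps: (0.3706, 0.3600, 0.2694)
P(in position 5 after 3 steps) = 0.2694

0.2694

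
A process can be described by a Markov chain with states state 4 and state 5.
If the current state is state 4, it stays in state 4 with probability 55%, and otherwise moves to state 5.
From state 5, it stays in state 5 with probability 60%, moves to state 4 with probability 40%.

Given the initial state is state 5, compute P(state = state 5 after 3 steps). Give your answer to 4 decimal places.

0.5310

Propagate the distribution vector 3 steps from state 5.
After 0 steps: (0.0000, 1.0000)
After 1 step: (0.4000, 0.6000)
After 2 steps: (0.4600, 0.5400)
After 3 steps: (0.4690, 0.5310)
P(in state 5 after 3 steps) = 0.5310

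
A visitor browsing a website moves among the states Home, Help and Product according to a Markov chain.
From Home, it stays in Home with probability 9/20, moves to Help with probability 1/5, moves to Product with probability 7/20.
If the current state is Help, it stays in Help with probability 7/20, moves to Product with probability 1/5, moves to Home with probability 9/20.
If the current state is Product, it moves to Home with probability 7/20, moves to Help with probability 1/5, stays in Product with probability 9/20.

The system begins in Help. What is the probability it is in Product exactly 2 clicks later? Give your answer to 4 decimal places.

0.3175

Sum over the intermediate state after 1 click:
P = P(Help→Home)·P(Home→Product) + P(Help→Help)·P(Help→Product) + P(Help→Product)·P(Product→Product)
  = 0.45×0.35 + 0.35×0.2 + 0.2×0.45
  = 0.1575 + 0.0700 + 0.0900 = 0.3175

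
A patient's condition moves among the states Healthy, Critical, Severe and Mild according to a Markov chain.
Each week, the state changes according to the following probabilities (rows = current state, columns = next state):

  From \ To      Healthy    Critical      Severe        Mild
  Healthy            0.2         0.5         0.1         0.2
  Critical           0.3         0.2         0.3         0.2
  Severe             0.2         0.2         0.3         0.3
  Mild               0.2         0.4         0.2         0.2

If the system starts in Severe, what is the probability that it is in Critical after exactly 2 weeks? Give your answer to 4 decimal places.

Propagate the distribution vector 2 weeks from Severe.
After 0 weeks: (0.0000, 0.0000, 1.0000, 0.0000)
After 1 week: (0.2000, 0.2000, 0.3000, 0.3000)
After 2 weeks: (0.2200, 0.3200, 0.2300, 0.2300)
P(in Critical after 2 weeks) = 0.3200

0.3200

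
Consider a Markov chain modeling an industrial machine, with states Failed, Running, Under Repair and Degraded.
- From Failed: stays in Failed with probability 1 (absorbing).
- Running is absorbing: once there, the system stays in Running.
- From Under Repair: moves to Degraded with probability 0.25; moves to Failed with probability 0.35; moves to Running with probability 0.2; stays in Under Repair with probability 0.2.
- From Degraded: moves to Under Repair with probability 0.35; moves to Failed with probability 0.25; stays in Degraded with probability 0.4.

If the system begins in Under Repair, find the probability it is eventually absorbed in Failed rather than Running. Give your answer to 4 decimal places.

0.6943

Let h(s) be the probability of absorption at Failed starting from transient state s. Then h(Failed) = 1 and h(Running) = 0. By first-step analysis:
h(Under Repair) = 0.35·1 + 0.2·0 + 0.2·h(Under Repair) + 0.25·h(Degraded)
h(Degraded) = 0.25·1 + 0.35·h(Under Repair) + 0.4·h(Degraded)
Solving: h(Under Repair) = 0.6943, h(Degraded) = 0.8217.
Starting from Under Repair, the probability is 0.6943.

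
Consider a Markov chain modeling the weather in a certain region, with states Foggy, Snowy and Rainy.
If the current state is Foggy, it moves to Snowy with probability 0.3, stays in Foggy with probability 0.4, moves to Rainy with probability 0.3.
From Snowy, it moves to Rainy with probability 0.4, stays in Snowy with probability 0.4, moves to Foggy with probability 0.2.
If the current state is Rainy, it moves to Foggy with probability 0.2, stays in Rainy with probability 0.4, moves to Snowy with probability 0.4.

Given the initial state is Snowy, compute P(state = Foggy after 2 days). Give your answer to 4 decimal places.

Sum over the intermediate state after 1 day:
P = P(Snowy→Foggy)·P(Foggy→Foggy) + P(Snowy→Snowy)·P(Snowy→Foggy) + P(Snowy→Rainy)·P(Rainy→Foggy)
  = 0.2×0.4 + 0.4×0.2 + 0.4×0.2
  = 0.0800 + 0.0800 + 0.0800 = 0.2400

0.2400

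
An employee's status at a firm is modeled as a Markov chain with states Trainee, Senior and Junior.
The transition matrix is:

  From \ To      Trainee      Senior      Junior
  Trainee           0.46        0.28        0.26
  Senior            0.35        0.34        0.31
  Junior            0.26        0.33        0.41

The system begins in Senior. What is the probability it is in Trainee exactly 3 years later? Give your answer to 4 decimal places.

0.3606

Propagate the distribution vector 3 years from Senior.
After 0 years: (0.0000, 1.0000, 0.0000)
After 1 year: (0.3500, 0.3400, 0.3100)
After 2 years: (0.3606, 0.3159, 0.3235)
After 3 years: (0.3606, 0.3151, 0.3243)
P(in Trainee after 3 years) = 0.3606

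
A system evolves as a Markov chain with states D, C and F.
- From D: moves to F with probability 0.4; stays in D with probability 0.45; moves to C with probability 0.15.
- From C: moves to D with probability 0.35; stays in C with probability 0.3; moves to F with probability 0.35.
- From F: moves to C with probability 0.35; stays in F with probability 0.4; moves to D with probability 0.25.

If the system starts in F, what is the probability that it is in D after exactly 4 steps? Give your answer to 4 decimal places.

Propagate the distribution vector 4 steps from F.
After 0 steps: (0.0000, 0.0000, 1.0000)
After 1 step: (0.2500, 0.3500, 0.4000)
After 2 steps: (0.3350, 0.2825, 0.3825)
After 3 steps: (0.3453, 0.2689, 0.3859)
After 4 steps: (0.3459, 0.2675, 0.3866)
P(in D after 4 steps) = 0.3459

0.3459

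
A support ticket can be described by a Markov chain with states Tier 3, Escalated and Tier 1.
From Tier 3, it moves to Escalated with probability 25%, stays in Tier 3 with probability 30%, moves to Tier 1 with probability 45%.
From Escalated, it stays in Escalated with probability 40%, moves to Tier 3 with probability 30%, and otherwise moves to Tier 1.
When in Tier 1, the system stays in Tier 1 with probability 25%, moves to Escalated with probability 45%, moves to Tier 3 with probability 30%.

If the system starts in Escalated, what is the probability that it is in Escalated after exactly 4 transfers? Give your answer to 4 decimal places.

Propagate the distribution vector 4 transfers from Escalated.
After 0 transfers: (0.0000, 1.0000, 0.0000)
After 1 transfer: (0.3000, 0.4000, 0.3000)
After 2 transfers: (0.3000, 0.3700, 0.3300)
After 3 transfers: (0.3000, 0.3715, 0.3285)
After 4 transfers: (0.3000, 0.3714, 0.3286)
P(in Escalated after 4 transfers) = 0.3714

0.3714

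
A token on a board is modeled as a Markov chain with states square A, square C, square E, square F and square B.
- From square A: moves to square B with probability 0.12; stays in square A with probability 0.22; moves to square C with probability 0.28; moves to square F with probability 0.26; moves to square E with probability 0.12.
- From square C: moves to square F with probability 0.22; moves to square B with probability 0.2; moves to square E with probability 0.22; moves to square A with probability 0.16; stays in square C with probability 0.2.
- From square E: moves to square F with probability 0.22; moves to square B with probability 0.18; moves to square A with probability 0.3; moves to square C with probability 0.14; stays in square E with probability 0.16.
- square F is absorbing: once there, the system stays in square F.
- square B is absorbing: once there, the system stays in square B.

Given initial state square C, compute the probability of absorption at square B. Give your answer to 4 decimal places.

Let h(s) be the probability of absorption at square B starting from transient state s. Then h(square B) = 1 and h(square F) = 0. By first-step analysis:
h(square A) = 0.22·h(square A) + 0.28·h(square C) + 0.12·h(square E) + 0.26·0 + 0.12·1
h(square C) = 0.16·h(square A) + 0.2·h(square C) + 0.22·h(square E) + 0.22·0 + 0.2·1
h(square E) = 0.3·h(square A) + 0.14·h(square C) + 0.16·h(square E) + 0.22·0 + 0.18·1
Solving: h(square A) = 0.3775, h(square C) = 0.4417, h(square E) = 0.4227.
Starting from square C, the probability is 0.4417.

0.4417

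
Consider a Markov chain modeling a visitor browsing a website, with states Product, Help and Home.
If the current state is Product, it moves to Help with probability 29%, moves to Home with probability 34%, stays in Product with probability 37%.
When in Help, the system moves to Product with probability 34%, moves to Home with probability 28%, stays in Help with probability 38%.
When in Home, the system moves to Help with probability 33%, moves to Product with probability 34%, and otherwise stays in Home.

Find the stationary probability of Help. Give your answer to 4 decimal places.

Let the stationary distribution be π with π = πP and π_1 + π_2 + π_3 = 1.
π_1 = 0.37·π_1 + 0.34·π_2 + 0.34·π_3
π_2 = 0.29·π_1 + 0.38·π_2 + 0.33·π_3
Solving with the normalization constraint gives π = (0.3505, 0.3326, 0.3169).
So the stationary probability of Help is 0.3326.

0.3326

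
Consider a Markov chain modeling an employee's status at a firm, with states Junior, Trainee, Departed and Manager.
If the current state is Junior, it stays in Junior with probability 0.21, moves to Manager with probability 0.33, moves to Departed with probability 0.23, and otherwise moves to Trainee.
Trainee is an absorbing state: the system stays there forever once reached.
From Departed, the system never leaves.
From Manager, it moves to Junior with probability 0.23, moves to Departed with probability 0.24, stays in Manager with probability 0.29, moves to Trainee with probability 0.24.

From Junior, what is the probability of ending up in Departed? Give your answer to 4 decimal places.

0.5000

Let h(s) be the probability of absorption at Departed starting from transient state s. Then h(Departed) = 1 and h(Trainee) = 0. By first-step analysis:
h(Junior) = 0.21·h(Junior) + 0.23·0 + 0.23·1 + 0.33·h(Manager)
h(Manager) = 0.23·h(Junior) + 0.24·0 + 0.24·1 + 0.29·h(Manager)
Solving: h(Junior) = 0.5000, h(Manager) = 0.5000.
Starting from Junior, the probability is 0.5000.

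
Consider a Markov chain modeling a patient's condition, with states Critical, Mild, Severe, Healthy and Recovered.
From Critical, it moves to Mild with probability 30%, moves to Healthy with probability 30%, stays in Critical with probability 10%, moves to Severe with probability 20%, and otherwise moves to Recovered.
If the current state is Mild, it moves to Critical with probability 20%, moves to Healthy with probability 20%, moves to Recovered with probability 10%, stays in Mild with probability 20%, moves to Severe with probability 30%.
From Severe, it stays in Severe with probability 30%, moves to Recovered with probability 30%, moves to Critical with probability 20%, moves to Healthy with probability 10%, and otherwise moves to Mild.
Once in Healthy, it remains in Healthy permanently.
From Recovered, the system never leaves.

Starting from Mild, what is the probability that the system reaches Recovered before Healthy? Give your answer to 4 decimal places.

Let h(s) be the probability of absorption at Recovered starting from transient state s. Then h(Recovered) = 1 and h(Healthy) = 0. By first-step analysis:
h(Critical) = 0.1·h(Critical) + 0.3·h(Mild) + 0.2·h(Severe) + 0.3·0 + 0.1·1
h(Mild) = 0.2·h(Critical) + 0.2·h(Mild) + 0.3·h(Severe) + 0.2·0 + 0.1·1
h(Severe) = 0.2·h(Critical) + 0.1·h(Mild) + 0.3·h(Severe) + 0.1·0 + 0.3·1
Solving: h(Critical) = 0.3963, h(Mild) = 0.4514, h(Severe) = 0.6063.
Starting from Mild, the probability is 0.4514.

0.4514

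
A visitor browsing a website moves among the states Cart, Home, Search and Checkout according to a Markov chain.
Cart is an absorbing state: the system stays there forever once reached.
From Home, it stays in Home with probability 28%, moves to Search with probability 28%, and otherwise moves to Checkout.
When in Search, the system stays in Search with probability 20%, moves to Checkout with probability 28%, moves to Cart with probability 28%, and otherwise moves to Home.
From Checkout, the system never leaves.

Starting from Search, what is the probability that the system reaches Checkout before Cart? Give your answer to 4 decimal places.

0.6038

Let h(s) be the probability of absorption at Checkout starting from transient state s. Then h(Checkout) = 1 and h(Cart) = 0. By first-step analysis:
h(Home) = 0.28·h(Home) + 0.28·h(Search) + 0.44·1
h(Search) = 0.28·0 + 0.24·h(Home) + 0.2·h(Search) + 0.28·1
Solving: h(Home) = 0.8459, h(Search) = 0.6038.
Starting from Search, the probability is 0.6038.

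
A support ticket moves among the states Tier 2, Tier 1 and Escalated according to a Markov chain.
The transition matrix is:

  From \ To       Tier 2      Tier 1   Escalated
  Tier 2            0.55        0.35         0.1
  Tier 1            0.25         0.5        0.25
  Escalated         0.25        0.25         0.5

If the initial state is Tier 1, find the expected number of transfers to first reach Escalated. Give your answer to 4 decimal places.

Let t(s) be the expected number of transfers to first reach Escalated from state s, with t(Escalated) = 0. Conditioning on the first transfer:
t(Tier 2) = 1 + 0.55·t(Tier 2) + 0.35·t(Tier 1)
t(Tier 1) = 1 + 0.25·t(Tier 2) + 0.5·t(Tier 1)
Solving: t(Tier 2) = 6.1818, t(Tier 1) = 5.0909.
Expected transfers from Tier 1 to Escalated: 5.0909.

5.0909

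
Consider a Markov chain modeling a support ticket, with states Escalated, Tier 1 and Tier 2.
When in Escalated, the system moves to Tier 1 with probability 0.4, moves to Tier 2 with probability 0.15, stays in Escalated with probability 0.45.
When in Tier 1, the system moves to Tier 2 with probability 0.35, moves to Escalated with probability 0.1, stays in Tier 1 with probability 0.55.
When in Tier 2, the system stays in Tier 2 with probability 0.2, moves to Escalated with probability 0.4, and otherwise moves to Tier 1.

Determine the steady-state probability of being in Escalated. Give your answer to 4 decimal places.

Let the stationary distribution be π with π = πP and π_1 + π_2 + π_3 = 1.
π_1 = 0.45·π_1 + 0.1·π_2 + 0.4·π_3
π_2 = 0.4·π_1 + 0.55·π_2 + 0.4·π_3
Solving with the normalization constraint gives π = (0.2724, 0.4706, 0.2570).
So the stationary probability of Escalated is 0.2724.

0.2724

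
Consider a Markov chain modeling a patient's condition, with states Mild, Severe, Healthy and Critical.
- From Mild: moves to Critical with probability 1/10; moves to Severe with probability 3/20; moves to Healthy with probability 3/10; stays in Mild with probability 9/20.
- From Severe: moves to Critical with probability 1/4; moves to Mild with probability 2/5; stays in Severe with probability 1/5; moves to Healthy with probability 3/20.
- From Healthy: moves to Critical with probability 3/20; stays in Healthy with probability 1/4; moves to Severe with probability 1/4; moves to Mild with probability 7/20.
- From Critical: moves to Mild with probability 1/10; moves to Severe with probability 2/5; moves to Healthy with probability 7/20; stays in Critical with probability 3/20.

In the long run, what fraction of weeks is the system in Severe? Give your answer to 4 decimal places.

Let the stationary distribution be π with π = πP and π_1 + π_2 + π_3 + π_4 = 1.
π_1 = 0.45·π_1 + 0.4·π_2 + 0.35·π_3 + 0.1·π_4
π_2 = 0.15·π_1 + 0.2·π_2 + 0.25·π_3 + 0.4·π_4
π_3 = 0.3·π_1 + 0.15·π_2 + 0.25·π_3 + 0.35·π_4
Solving with the normalization constraint gives π = (0.3585, 0.2261, 0.2608, 0.1547).
So the stationary probability of Severe is 0.2261.

0.2261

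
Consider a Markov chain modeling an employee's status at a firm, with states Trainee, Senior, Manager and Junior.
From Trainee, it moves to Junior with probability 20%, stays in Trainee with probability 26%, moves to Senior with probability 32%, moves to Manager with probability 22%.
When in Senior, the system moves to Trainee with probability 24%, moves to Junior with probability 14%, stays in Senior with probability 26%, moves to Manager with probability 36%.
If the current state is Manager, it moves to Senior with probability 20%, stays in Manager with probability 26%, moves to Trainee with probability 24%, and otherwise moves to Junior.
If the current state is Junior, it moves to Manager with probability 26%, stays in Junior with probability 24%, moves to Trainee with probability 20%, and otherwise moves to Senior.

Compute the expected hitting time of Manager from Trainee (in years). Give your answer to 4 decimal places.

3.7126

Let t(s) be the expected number of years to first reach Manager from state s, with t(Manager) = 0. Conditioning on the first year:
t(Trainee) = 1 + 0.26·t(Trainee) + 0.32·t(Senior) + 0.2·t(Junior)
t(Senior) = 1 + 0.24·t(Trainee) + 0.26·t(Senior) + 0.14·t(Junior)
t(Junior) = 1 + 0.2·t(Trainee) + 0.3·t(Senior) + 0.24·t(Junior)
Solving: t(Trainee) = 3.7126, t(Senior) = 3.2305, t(Junior) = 3.5680.
Expected years from Trainee to Manager: 3.7126.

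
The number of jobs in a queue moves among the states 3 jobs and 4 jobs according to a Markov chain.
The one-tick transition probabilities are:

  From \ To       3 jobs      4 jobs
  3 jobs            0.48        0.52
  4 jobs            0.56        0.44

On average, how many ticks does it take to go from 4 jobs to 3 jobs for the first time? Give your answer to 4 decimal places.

1.7857

Let t(s) be the expected number of ticks to first reach 3 jobs from state s, with t(3 jobs) = 0. Conditioning on the first tick:
t(4 jobs) = 1 + 0.44·t(4 jobs)
Solving: t(4 jobs) = 1.7857.
Expected ticks from 4 jobs to 3 jobs: 1.7857.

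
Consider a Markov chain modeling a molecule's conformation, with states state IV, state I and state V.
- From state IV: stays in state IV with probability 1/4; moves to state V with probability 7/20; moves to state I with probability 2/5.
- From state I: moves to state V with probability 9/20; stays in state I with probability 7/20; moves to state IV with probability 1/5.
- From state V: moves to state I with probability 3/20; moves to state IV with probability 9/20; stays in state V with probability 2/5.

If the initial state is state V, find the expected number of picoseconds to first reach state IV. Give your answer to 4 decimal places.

2.4806

Let t(s) be the expected number of picoseconds to first reach state IV from state s, with t(state IV) = 0. Conditioning on the first picosecond:
t(state I) = 1 + 0.35·t(state I) + 0.45·t(state V)
t(state V) = 1 + 0.15·t(state I) + 0.4·t(state V)
Solving: t(state I) = 3.2558, t(state V) = 2.4806.
Expected picoseconds from state V to state IV: 2.4806.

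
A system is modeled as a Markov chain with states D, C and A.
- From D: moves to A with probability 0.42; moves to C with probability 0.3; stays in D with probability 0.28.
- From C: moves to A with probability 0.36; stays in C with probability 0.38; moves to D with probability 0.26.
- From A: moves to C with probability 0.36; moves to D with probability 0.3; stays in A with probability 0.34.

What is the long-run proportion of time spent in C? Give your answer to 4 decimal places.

0.3502

Let the stationary distribution be π with π = πP and π_1 + π_2 + π_3 = 1.
π_1 = 0.28·π_1 + 0.26·π_2 + 0.3·π_3
π_2 = 0.3·π_1 + 0.38·π_2 + 0.36·π_3
Solving with the normalization constraint gives π = (0.2804, 0.3502, 0.3694).
So the stationary probability of C is 0.3502.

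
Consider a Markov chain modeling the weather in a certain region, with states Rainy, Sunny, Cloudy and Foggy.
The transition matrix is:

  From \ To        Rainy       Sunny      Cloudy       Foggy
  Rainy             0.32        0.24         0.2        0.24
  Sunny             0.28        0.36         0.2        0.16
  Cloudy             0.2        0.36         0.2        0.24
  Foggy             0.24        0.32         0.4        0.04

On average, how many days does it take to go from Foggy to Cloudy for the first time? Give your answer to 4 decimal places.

3.5332

Let t(s) be the expected number of days to first reach Cloudy from state s, with t(Cloudy) = 0. Conditioning on the first day:
t(Rainy) = 1 + 0.32·t(Rainy) + 0.24·t(Sunny) + 0.24·t(Foggy)
t(Sunny) = 1 + 0.28·t(Rainy) + 0.36·t(Sunny) + 0.16·t(Foggy)
t(Foggy) = 1 + 0.24·t(Rainy) + 0.32·t(Sunny) + 0.04·t(Foggy)
Solving: t(Rainy) = 4.2347, t(Sunny) = 4.2985, t(Foggy) = 3.5332.
Expected days from Foggy to Cloudy: 3.5332.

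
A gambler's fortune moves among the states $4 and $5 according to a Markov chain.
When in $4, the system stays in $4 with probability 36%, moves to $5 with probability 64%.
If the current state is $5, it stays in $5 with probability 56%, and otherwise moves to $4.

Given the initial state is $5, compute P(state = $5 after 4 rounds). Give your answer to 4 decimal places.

Propagate the distribution vector 4 rounds from $5.
After 0 rounds: (0.0000, 1.0000)
After 1 round: (0.4400, 0.5600)
After 2 rounds: (0.4048, 0.5952)
After 3 rounds: (0.4076, 0.5924)
After 4 rounds: (0.4074, 0.5926)
P(in $5 after 4 rounds) = 0.5926

0.5926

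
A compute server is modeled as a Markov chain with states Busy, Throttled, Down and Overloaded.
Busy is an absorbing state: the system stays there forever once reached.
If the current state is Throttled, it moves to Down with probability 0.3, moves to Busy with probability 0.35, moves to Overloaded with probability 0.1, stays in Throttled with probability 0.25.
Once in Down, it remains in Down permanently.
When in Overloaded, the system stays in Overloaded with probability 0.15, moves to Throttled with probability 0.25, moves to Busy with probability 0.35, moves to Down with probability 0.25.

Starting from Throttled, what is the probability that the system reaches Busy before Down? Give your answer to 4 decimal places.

0.5429

Let h(s) be the probability of absorption at Busy starting from transient state s. Then h(Busy) = 1 and h(Down) = 0. By first-step analysis:
h(Throttled) = 0.35·1 + 0.25·h(Throttled) + 0.3·0 + 0.1·h(Overloaded)
h(Overloaded) = 0.35·1 + 0.25·h(Throttled) + 0.25·0 + 0.15·h(Overloaded)
Solving: h(Throttled) = 0.5429, h(Overloaded) = 0.5714.
Starting from Throttled, the probability is 0.5429.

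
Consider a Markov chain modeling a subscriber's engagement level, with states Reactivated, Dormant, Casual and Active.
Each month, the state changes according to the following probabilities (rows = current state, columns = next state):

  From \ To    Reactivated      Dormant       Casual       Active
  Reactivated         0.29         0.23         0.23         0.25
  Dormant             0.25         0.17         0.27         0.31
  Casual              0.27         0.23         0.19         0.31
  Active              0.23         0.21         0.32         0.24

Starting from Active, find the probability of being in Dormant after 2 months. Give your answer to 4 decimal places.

0.2126

Propagate the distribution vector 2 months from Active.
After 0 months: (0.0000, 0.0000, 0.0000, 1.0000)
After 1 month: (0.2300, 0.2100, 0.3200, 0.2400)
After 2 months: (0.2608, 0.2126, 0.2472, 0.2794)
P(in Dormant after 2 months) = 0.2126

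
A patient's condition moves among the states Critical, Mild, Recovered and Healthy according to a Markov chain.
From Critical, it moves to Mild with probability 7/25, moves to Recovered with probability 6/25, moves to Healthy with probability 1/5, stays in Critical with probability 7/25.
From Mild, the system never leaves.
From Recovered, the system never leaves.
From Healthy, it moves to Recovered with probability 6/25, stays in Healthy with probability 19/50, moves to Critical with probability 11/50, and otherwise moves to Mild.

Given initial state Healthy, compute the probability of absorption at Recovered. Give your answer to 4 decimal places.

Let h(s) be the probability of absorption at Recovered starting from transient state s. Then h(Recovered) = 1 and h(Mild) = 0. By first-step analysis:
h(Critical) = 0.28·h(Critical) + 0.28·0 + 0.24·1 + 0.2·h(Healthy)
h(Healthy) = 0.22·h(Critical) + 0.16·0 + 0.24·1 + 0.38·h(Healthy)
Solving: h(Critical) = 0.4891, h(Healthy) = 0.5606.
Starting from Healthy, the probability is 0.5606.

0.5606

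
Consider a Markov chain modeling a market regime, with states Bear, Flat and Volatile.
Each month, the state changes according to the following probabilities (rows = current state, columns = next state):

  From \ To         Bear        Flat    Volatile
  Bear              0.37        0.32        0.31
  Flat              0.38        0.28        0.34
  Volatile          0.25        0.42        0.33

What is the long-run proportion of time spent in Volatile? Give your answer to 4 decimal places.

Let the stationary distribution be π with π = πP and π_1 + π_2 + π_3 = 1.
π_1 = 0.37·π_1 + 0.38·π_2 + 0.25·π_3
π_2 = 0.32·π_1 + 0.28·π_2 + 0.42·π_3
Solving with the normalization constraint gives π = (0.3342, 0.3391, 0.3267).
So the stationary probability of Volatile is 0.3267.

0.3267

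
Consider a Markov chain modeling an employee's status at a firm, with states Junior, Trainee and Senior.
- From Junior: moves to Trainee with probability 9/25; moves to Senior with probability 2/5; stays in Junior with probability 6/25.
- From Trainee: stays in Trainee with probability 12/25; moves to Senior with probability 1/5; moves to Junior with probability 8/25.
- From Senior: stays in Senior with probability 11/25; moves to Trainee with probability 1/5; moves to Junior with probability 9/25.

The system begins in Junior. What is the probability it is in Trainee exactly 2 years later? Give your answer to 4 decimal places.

Sum over the intermediate state after 1 year:
P = P(Junior→Junior)·P(Junior→Trainee) + P(Junior→Trainee)·P(Trainee→Trainee) + P(Junior→Senior)·P(Senior→Trainee)
  = 0.24×0.36 + 0.36×0.48 + 0.4×0.2
  = 0.0864 + 0.1728 + 0.0800 = 0.3392

0.3392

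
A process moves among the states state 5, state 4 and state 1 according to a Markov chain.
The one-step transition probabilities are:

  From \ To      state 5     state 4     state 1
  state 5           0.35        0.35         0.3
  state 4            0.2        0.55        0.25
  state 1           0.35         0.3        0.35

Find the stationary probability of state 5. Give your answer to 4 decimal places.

0.2871

Let the stationary distribution be π with π = πP and π_1 + π_2 + π_3 = 1.
π_1 = 0.35·π_1 + 0.2·π_2 + 0.35·π_3
π_2 = 0.35·π_1 + 0.55·π_2 + 0.3·π_3
Solving with the normalization constraint gives π = (0.2871, 0.4191, 0.2937).
So the stationary probability of state 5 is 0.2871.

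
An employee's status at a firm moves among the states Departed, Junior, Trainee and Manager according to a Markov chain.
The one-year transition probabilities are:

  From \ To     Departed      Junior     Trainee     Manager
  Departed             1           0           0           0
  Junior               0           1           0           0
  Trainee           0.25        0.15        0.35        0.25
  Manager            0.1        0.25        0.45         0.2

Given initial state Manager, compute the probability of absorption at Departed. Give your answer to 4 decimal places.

0.4356

Let h(s) be the probability of absorption at Departed starting from transient state s. Then h(Departed) = 1 and h(Junior) = 0. By first-step analysis:
h(Trainee) = 0.25·1 + 0.15·0 + 0.35·h(Trainee) + 0.25·h(Manager)
h(Manager) = 0.1·1 + 0.25·0 + 0.45·h(Trainee) + 0.2·h(Manager)
Solving: h(Trainee) = 0.5521, h(Manager) = 0.4356.
Starting from Manager, the probability is 0.4356.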